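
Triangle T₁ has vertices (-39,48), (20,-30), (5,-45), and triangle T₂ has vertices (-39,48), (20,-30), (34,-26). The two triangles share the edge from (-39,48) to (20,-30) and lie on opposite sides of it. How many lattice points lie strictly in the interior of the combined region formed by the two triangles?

The union is the simple quadrilateral with vertices (-39,48), (5,-45), (20,-30), (34,-26) in order.
By the shoelace formula, twice the signed area is |((-39)·(-45) − 5·48) + (5·(-30) − 20·(-45)) + (20·(-26) − 34·(-30)) + (34·48 − (-39)·(-26))| = 3383, so the area is 1691.5.
Summing gcd(|Δx|,|Δy|) over the edges gives the boundary count: gcd(44,93) + gcd(15,15) + gcd(14,4) + gcd(73,74) = 1+15+2+1 = 19.
By Pick's theorem I = A − B/2 + 1 = 1691.5 − 19/2 + 1 = 1683.

1683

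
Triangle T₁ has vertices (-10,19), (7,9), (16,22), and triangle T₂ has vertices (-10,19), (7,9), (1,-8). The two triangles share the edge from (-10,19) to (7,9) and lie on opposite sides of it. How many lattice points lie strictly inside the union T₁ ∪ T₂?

329

The union is the simple quadrilateral with vertices (-10,19), (16,22), (7,9), (1,-8) in order.
By the shoelace formula, twice the signed area is |((-10)·22 − 16·19) + (16·9 − 7·22) + (7·(-8) − 1·9) + (1·19 − (-10)·(-8))| = 660, so the area is 330.
Along each edge there are gcd(|Δx|,|Δy|)+1 lattice points, so counting each shared vertex once the boundary has gcd(26,3) + gcd(9,13) + gcd(6,17) + gcd(11,27) = 1+1+1+1 = 4.
By Pick's theorem I = A − B/2 + 1 = 330 − 4/2 + 1 = 329.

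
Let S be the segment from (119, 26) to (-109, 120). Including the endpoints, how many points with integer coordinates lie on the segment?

3

The number of lattice points on a segment between lattice points is gcd(|Δx|,|Δy|) + 1 = gcd(228,94) + 1 = 2 + 1 = 3.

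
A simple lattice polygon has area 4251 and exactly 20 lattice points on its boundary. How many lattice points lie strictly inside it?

4242

From Pick's theorem, I = A − B/2 + 1 = 4251 − 20/2 + 1 = 4242.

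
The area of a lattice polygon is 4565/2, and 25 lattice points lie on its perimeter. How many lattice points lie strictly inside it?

2271

Pick's theorem A = I + B/2 − 1 rearranges to I = A − B/2 + 1 = 4565/2 − 25/2 + 1 = 2271.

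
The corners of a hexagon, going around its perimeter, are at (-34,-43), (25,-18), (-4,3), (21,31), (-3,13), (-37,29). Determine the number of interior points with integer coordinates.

By the shoelace formula, twice the signed area is |((-34)·(-18) − 25·(-43)) + (25·3 − (-4)·(-18)) + ((-4)·31 − 21·3) + (21·13 − (-3)·31) + ((-3)·29 − (-37)·13) + ((-37)·(-43) − (-34)·29)| = 4840, so the area is 2420.
The number of boundary lattice points is Σ gcd(|Δx|,|Δy|) = gcd(59,25) + gcd(29,21) + gcd(25,28) + gcd(24,18) + gcd(34,16) + gcd(3,72) = 1+1+1+6+2+3 = 14.
Pick's theorem gives I = A − B/2 + 1 = 2420 − 14/2 + 1 = 2414.

2414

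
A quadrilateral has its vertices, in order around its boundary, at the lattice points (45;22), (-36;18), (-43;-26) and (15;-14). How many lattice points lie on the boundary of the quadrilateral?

Summing gcd(|Δx|,|Δy|) over the edges gives the boundary count: gcd(81,4) + gcd(7,44) + gcd(58,12) + gcd(30,36) = 1+1+2+6 = 10.

10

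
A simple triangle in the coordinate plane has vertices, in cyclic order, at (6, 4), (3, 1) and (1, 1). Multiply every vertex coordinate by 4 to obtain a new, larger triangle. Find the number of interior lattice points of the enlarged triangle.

37

By the shoelace formula, twice the signed area is |[6·1 − 3·4] + [3·1 − 1·1] + [1·4 − 6·1]| = 6, so the area is 3.
Summing gcd(|Δx|,|Δy|) over the edges gives the boundary count: gcd(3,3) + gcd(2,0) + gcd(5,3) = 3+2+1 = 6.
Scaling by 4 multiplies the area by 4² = 16 (so the new area is 48) and multiplies the boundary lattice-point count by 4, giving 24.
By Pick's theorem, the interior count of the dilated polygon is 48 − 24/2 + 1 = 37.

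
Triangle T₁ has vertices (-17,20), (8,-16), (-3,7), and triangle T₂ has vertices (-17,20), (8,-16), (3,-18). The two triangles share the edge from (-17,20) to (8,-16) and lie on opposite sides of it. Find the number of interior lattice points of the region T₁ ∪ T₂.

The union is the simple quadrilateral with vertices (-17,20), (-3,7), (8,-16), (3,-18) in order.
By the shoelace formula, twice the signed area is |[(-17)·7 − (-3)·20] + [(-3)·(-16) − 8·7] + [8·(-18) − 3·(-16)] + [3·20 − (-17)·(-18)]| = 409, so the area is 204.5.
Summing gcd(|Δx|,|Δy|) over the edges gives the boundary count: gcd(14,13) + gcd(11,23) + gcd(5,2) + gcd(20,38) = 1+1+1+2 = 5.
By Pick's theorem I = A − B/2 + 1 = 204.5 − 5/2 + 1 = 203.

203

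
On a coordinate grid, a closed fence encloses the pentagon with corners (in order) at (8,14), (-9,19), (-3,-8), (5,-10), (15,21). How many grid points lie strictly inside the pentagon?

The shoelace formula gives twice the area as |[8·19 − (-9)·14] + [(-9)·(-8) − (-3)·19] + [(-3)·(-10) − 5·(-8)] + [5·21 − 15·(-10)] + [15·14 − 8·21]| = 774, so the area is 387.
The number of boundary lattice points is Σ gcd(|Δx|,|Δy|) = gcd(17,5) + gcd(6,27) + gcd(8,2) + gcd(10,31) + gcd(7,7) = 1+3+2+1+7 = 14.
Pick's theorem gives I = A − B/2 + 1 = 387 − 14/2 + 1 = 381.

381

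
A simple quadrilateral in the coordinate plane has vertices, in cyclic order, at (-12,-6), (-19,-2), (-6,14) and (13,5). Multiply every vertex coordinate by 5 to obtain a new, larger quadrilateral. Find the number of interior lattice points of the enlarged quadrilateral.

7466

By the shoelace formula, twice the signed area is |[(-12)·(-2) − (-19)·(-6)] + [(-19)·14 − (-6)·(-2)] + [(-6)·5 − 13·14] + [13·(-6) − (-12)·5]| = 598, so the area is 299.
The number of boundary lattice points is Σ gcd(|Δx|,|Δy|) = gcd(7,4) + gcd(13,16) + gcd(19,9) + gcd(25,11) = 1+1+1+1 = 4.
Scaling by 5 multiplies the area by 5² = 25 (so the new area is 7475) and multiplies the boundary lattice-point count by 5, giving 20.
By Pick's theorem, the interior count of the dilated polygon is 7475 − 20/2 + 1 = 7466.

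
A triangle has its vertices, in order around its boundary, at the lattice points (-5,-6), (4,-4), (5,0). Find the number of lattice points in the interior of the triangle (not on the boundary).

16

The shoelace formula gives twice the area as |[(-5)·(-4) − 4·(-6)] + [4·0 − 5·(-4)] + [5·(-6) − (-5)·0]| = 34, so the area is 17.
The number of boundary lattice points is Σ gcd(|Δx|,|Δy|) = gcd(9,2) + gcd(1,4) + gcd(10,6) = 1+1+2 = 4.
Pick's theorem gives I = A − B/2 + 1 = 17 − 4/2 + 1 = 16.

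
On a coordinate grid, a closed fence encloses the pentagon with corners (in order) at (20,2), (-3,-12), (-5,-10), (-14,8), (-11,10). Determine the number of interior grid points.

353

Using the shoelace formula, 2A = |[20·(-12) − (-3)·2] + [(-3)·(-10) − (-5)·(-12)] + [(-5)·8 − (-14)·(-10)] + [(-14)·10 − (-11)·8] + [(-11)·2 − 20·10]| = 718, so the area is 359.
The number of boundary lattice points is Σ gcd(|Δx|,|Δy|) = gcd(23,14) + gcd(2,2) + gcd(9,18) + gcd(3,2) + gcd(31,8) = 1+2+9+1+1 = 14.
Pick's theorem gives I = A − B/2 + 1 = 359 − 14/2 + 1 = 353.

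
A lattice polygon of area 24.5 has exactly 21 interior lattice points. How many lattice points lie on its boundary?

Pick's theorem gives A = I + B/2 − 1, so B = 2(A − I + 1) = 2(24.5 − 21 + 1) = 9.

9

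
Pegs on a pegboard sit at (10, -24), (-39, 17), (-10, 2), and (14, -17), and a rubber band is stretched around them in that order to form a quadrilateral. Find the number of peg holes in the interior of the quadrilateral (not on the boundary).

By the shoelace formula, twice the signed area is |[10·17 − (-39)·(-24)] + [(-39)·2 − (-10)·17] + [(-10)·(-17) − 14·2] + [14·(-24) − 10·(-17)]| = 698, so the area is 349.
Summing gcd(|Δx|,|Δy|) over the edges gives the boundary count: gcd(49,41) + gcd(29,15) + gcd(24,19) + gcd(4,7) = 1+1+1+1 = 4.
By Pick's theorem A = I + B/2 − 1, so I = 349 − 4/2 + 1 = 348.

348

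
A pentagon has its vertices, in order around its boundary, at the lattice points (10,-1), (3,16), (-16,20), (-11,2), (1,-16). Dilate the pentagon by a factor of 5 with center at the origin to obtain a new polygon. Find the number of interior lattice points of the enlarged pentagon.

12471

The shoelace formula gives twice the area as |(10·16 − 3·(-1)) + (3·20 − (-16)·16) + ((-16)·2 − (-11)·20) + ((-11)·(-16) − 1·2) + (1·(-1) − 10·(-16))| = 1000, so the area is 500.
Along each edge there are gcd(|Δx|,|Δy|)+1 lattice points, so counting each shared vertex once the boundary has gcd(7,17) + gcd(19,4) + gcd(5,18) + gcd(12,18) + gcd(9,15) = 1+1+1+6+3 = 12.
Scaling by 5 multiplies the area by 5² = 25 (so the new area is 12500) and multiplies the boundary lattice-point count by 5, giving 60.
By Pick's theorem, the interior count of the dilated polygon is 12500 − 60/2 + 1 = 12471.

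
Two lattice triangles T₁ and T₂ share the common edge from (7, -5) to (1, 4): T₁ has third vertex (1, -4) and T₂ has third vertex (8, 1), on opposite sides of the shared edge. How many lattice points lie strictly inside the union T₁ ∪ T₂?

42

The union is the simple quadrilateral with vertices (7, -5), (1, -4), (1, 4), (8, 1) in order.
The shoelace formula gives twice the area as |(7·(-4) − 1·(-5)) + (1·4 − 1·(-4)) + (1·1 − 8·4) + (8·(-5) − 7·1)| = 93, so the area is 46.5.
Summing gcd(|Δx|,|Δy|) over the edges gives the boundary count: gcd(6,1) + gcd(0,8) + gcd(7,3) + gcd(1,6) = 1+8+1+1 = 11.
By Pick's theorem I = A − B/2 + 1 = 46.5 − 11/2 + 1 = 42.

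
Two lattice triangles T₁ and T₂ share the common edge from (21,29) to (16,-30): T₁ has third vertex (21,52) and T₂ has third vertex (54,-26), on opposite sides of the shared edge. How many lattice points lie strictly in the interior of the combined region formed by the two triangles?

The union is the simple quadrilateral with vertices (21,29), (21,52), (16,-30), (54,-26) in order.
By the shoelace formula, twice the signed area is |[21·52 − 21·29] + [21·(-30) − 16·52] + [16·(-26) − 54·(-30)] + [54·29 − 21·(-26)]| = 2337, so the area is 2337/2.
Summing gcd(|Δx|,|Δy|) over the edges gives the boundary count: gcd(0,23) + gcd(5,82) + gcd(38,4) + gcd(33,55) = 23+1+2+11 = 37.
By Pick's theorem I = A − B/2 + 1 = 2337/2 − 37/2 + 1 = 1151.

1151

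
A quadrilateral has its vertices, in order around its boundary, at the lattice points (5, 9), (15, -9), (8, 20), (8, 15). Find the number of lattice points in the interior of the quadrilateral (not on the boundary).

By the shoelace formula, twice the signed area is |(5·(-9) − 15·9) + (15·20 − 8·(-9)) + (8·15 − 8·20) + (8·9 − 5·15)| = 149, so the area is 149/2.
Along each edge there are gcd(|Δx|,|Δy|)+1 lattice points, so counting each shared vertex once the boundary has gcd(10,18) + gcd(7,29) + gcd(0,5) + gcd(3,6) = 2+1+5+3 = 11.
By Pick's theorem A = I + B/2 − 1, so I = 149/2 − 11/2 + 1 = 70.

70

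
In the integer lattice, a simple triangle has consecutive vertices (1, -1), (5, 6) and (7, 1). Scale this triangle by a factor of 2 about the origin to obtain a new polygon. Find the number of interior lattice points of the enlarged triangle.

65

Using the shoelace formula, 2A = |(1·6 − 5·(-1)) + (5·1 − 7·6) + (7·(-1) − 1·1)| = 34, so the area is 17.
The number of boundary lattice points is Σ gcd(|Δx|,|Δy|) = gcd(4,7) + gcd(2,5) + gcd(6,2) = 1+1+2 = 4.
Scaling by 2 multiplies the area by 2² = 4 (so the new area is 68) and multiplies the boundary lattice-point count by 2, giving 8.
By Pick's theorem, the interior count of the dilated polygon is 68 − 8/2 + 1 = 65.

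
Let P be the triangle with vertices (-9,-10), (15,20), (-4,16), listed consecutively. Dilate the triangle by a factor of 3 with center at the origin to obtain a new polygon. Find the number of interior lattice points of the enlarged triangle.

The shoelace formula gives twice the area as |((-9)·20 − 15·(-10)) + (15·16 − (-4)·20) + ((-4)·(-10) − (-9)·16)| = 474, so the area is 237.
Along each edge there are gcd(|Δx|,|Δy|)+1 lattice points, so counting each shared vertex once the boundary has gcd(24,30) + gcd(19,4) + gcd(5,26) = 6+1+1 = 8.
Scaling by 3 multiplies the area by 3² = 9 (so the new area is 2133) and multiplies the boundary lattice-point count by 3, giving 24.
By Pick's theorem, the interior count of the dilated polygon is 2133 − 24/2 + 1 = 2122.

2122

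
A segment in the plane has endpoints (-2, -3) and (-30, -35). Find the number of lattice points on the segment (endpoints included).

5

The number of lattice points on a segment between lattice points is gcd(|Δx|,|Δy|) + 1 = gcd(28,32) + 1 = 4 + 1 = 5.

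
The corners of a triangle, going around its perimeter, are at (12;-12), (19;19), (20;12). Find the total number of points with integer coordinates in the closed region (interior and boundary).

46

By the shoelace formula, twice the signed area is |[12·19 − 19·(-12)] + [19·12 − 20·19] + [20·(-12) − 12·12]| = 80, so the area is 40.
The number of boundary lattice points is Σ gcd(|Δx|,|Δy|) = gcd(7,31) + gcd(1,7) + gcd(8,24) = 1+1+8 = 10.
Pick's theorem gives I = A − B/2 + 1 = 40 − 10/2 + 1 = 36, so the closed region contains I + B = 36 + 10 = 46 lattice points.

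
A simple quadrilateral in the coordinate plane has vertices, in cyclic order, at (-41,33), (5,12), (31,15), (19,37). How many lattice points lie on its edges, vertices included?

The number of boundary lattice points is Σ gcd(|Δx|,|Δy|) = gcd(46,21) + gcd(26,3) + gcd(12,22) + gcd(60,4) = 1+1+2+4 = 8.

8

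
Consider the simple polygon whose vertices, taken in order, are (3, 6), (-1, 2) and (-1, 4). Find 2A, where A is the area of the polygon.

8

By the shoelace formula, twice the signed area is |(3·2 − (-1)·6) + ((-1)·4 − (-1)·2) + ((-1)·6 − 3·4)| = 8, so the area is 4.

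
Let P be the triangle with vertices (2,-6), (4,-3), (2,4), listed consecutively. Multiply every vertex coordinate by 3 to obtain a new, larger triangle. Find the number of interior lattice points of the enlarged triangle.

73

The shoelace formula gives twice the area as |[2·(-3) − 4·(-6)] + [4·4 − 2·(-3)] + [2·(-6) − 2·4]| = 20, so the area is 10.
Summing gcd(|Δx|,|Δy|) over the edges gives the boundary count: gcd(2,3) + gcd(2,7) + gcd(0,10) = 1+1+10 = 12.
Scaling by 3 multiplies the area by 3² = 9 (so the new area is 90) and multiplies the boundary lattice-point count by 3, giving 36.
By Pick's theorem, the interior count of the dilated polygon is 90 − 36/2 + 1 = 73.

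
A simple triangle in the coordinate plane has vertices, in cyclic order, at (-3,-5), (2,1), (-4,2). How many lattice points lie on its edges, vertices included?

3

The number of boundary lattice points is Σ gcd(|Δx|,|Δy|) = gcd(5,6) + gcd(6,1) + gcd(1,7) = 1+1+1 = 3.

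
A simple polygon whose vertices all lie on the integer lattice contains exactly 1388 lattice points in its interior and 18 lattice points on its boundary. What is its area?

1396

By Pick's theorem, A = I + B/2 − 1 = 1388 + 18/2 − 1 = 1396.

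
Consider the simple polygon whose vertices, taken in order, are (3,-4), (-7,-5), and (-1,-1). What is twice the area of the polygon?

34

The shoelace formula gives twice the area as |[3·(-5) − (-7)·(-4)] + [(-7)·(-1) − (-1)·(-5)] + [(-1)·(-4) − 3·(-1)]| = 34, so the area is 17.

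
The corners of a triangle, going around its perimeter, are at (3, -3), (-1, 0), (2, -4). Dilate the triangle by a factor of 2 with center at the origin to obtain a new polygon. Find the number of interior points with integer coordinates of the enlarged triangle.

12

By the shoelace formula, twice the signed area is |(3·0 − (-1)·(-3)) + ((-1)·(-4) − 2·0) + (2·(-3) − 3·(-4))| = 7, so the area is 3.5.
Summing gcd(|Δx|,|Δy|) over the edges gives the boundary count: gcd(4,3) + gcd(3,4) + gcd(1,1) = 1+1+1 = 3.
Scaling by 2 multiplies the area by 2² = 4 (so the new area is 14) and multiplies the boundary lattice-point count by 2, giving 6.
By Pick's theorem, the interior count of the dilated polygon is 14 − 6/2 + 1 = 12.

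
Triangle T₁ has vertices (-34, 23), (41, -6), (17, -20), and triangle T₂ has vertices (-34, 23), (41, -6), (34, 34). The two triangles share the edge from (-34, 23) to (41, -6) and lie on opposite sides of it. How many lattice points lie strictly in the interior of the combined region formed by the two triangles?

2270

The union is the simple quadrilateral with vertices (-34, 23), (17, -20), (41, -6), (34, 34) in order.
The shoelace formula gives twice the area as |((-34)·(-20) − 17·23) + (17·(-6) − 41·(-20)) + (41·34 − 34·(-6)) + (34·23 − (-34)·34)| = 4543, so the area is 2271.5.
Along each edge there are gcd(|Δx|,|Δy|)+1 lattice points, so counting each shared vertex once the boundary has gcd(51,43) + gcd(24,14) + gcd(7,40) + gcd(68,11) = 1+2+1+1 = 5.
By Pick's theorem I = A − B/2 + 1 = 2271.5 − 5/2 + 1 = 2270.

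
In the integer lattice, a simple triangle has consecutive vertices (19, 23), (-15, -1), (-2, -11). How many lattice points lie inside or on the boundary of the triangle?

Using the shoelace formula, 2A = |[19·(-1) − (-15)·23] + [(-15)·(-11) − (-2)·(-1)] + [(-2)·23 − 19·(-11)]| = 652, so the area is 326.
The number of boundary lattice points is Σ gcd(|Δx|,|Δy|) = gcd(34,24) + gcd(13,10) + gcd(21,34) = 2+1+1 = 4.
Pick's theorem gives I = A − B/2 + 1 = 326 − 4/2 + 1 = 325, so the closed region contains I + B = 325 + 4 = 329 lattice points.

329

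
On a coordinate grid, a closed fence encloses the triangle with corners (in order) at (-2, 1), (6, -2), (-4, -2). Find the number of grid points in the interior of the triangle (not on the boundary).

10

The shoelace formula gives twice the area as |[(-2)·(-2) − 6·1] + [6·(-2) − (-4)·(-2)] + [(-4)·1 − (-2)·(-2)]| = 30, so the area is 15.
Summing gcd(|Δx|,|Δy|) over the edges gives the boundary count: gcd(8,3) + gcd(10,0) + gcd(2,3) = 1+10+1 = 12.
By Pick's theorem A = I + B/2 − 1, so I = 15 − 12/2 + 1 = 10.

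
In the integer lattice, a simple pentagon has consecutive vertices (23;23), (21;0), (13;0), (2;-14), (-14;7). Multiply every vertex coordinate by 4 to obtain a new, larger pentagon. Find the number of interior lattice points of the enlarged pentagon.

10617

By the shoelace formula, twice the signed area is |(23·0 − 21·23) + (21·0 − 13·0) + (13·(-14) − 2·0) + (2·7 − (-14)·(-14)) + ((-14)·23 − 23·7)| = 1330, so the area is 665.
Summing gcd(|Δx|,|Δy|) over the edges gives the boundary count: gcd(2,23) + gcd(8,0) + gcd(11,14) + gcd(16,21) + gcd(37,16) = 1+8+1+1+1 = 12.
Scaling by 4 multiplies the area by 4² = 16 (so the new area is 10640) and multiplies the boundary lattice-point count by 4, giving 48.
By Pick's theorem, the interior count of the dilated polygon is 10640 − 48/2 + 1 = 10617.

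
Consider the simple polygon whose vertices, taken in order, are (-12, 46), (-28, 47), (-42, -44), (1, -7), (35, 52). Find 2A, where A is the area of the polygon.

6799

The shoelace formula gives twice the area as |[(-12)·47 − (-28)·46] + [(-28)·(-44) − (-42)·47] + [(-42)·(-7) − 1·(-44)] + [1·52 − 35·(-7)] + [35·46 − (-12)·52]| = 6799, so the area is 6799/2.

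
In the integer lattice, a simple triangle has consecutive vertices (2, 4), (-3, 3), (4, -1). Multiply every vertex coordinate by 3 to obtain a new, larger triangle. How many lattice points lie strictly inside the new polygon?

By the shoelace formula, twice the signed area is |[2·3 − (-3)·4] + [(-3)·(-1) − 4·3] + [4·4 − 2·(-1)]| = 27, so the area is 27/2.
Along each edge there are gcd(|Δx|,|Δy|)+1 lattice points, so counting each shared vertex once the boundary has gcd(5,1) + gcd(7,4) + gcd(2,5) = 1+1+1 = 3.
Scaling by 3 multiplies the area by 3² = 9 (so the new area is 121.5) and multiplies the boundary lattice-point count by 3, giving 9.
By Pick's theorem, the interior count of the dilated polygon is 121.5 − 9/2 + 1 = 118.

118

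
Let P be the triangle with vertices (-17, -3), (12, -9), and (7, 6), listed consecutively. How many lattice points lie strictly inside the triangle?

Using the shoelace formula, 2A = |[(-17)·(-9) − 12·(-3)] + [12·6 − 7·(-9)] + [7·(-3) − (-17)·6]| = 405, so the area is 405/2.
Summing gcd(|Δx|,|Δy|) over the edges gives the boundary count: gcd(29,6) + gcd(5,15) + gcd(24,9) = 1+5+3 = 9.
By Pick's theorem A = I + B/2 − 1, so I = 405/2 − 9/2 + 1 = 199.

199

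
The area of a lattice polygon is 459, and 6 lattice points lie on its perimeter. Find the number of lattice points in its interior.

457

Pick's theorem A = I + B/2 − 1 rearranges to I = A − B/2 + 1 = 459 − 6/2 + 1 = 457.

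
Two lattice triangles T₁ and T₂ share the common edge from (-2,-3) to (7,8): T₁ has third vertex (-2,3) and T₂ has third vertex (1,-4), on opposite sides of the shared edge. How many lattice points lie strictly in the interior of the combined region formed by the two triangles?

The union is the simple quadrilateral with vertices (-2,-3), (-2,3), (7,8), (1,-4) in order.
Using the shoelace formula, 2A = |[(-2)·3 − (-2)·(-3)] + [(-2)·8 − 7·3] + [7·(-4) − 1·8] + [1·(-3) − (-2)·(-4)]| = 96, so the area is 48.
Along each edge there are gcd(|Δx|,|Δy|)+1 lattice points, so counting each shared vertex once the boundary has gcd(0,6) + gcd(9,5) + gcd(6,12) + gcd(3,1) = 6+1+6+1 = 14.
By Pick's theorem I = A − B/2 + 1 = 48 − 14/2 + 1 = 42.

42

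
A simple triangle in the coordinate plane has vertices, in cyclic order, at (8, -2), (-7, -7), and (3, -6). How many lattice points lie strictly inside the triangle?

15

Using the shoelace formula, 2A = |(8·(-7) − (-7)·(-2)) + ((-7)·(-6) − 3·(-7)) + (3·(-2) − 8·(-6))| = 35, so the area is 35/2.
The number of boundary lattice points is Σ gcd(|Δx|,|Δy|) = gcd(15,5) + gcd(10,1) + gcd(5,4) = 5+1+1 = 7.
By Pick's theorem A = I + B/2 − 1, so I = 35/2 − 7/2 + 1 = 15.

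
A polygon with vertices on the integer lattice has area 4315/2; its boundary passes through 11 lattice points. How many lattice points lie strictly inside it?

2153

From Pick's theorem, I = A − B/2 + 1 = 4315/2 − 11/2 + 1 = 2153.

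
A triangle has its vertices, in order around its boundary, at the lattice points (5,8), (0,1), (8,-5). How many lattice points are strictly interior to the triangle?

By the shoelace formula, twice the signed area is |(5·1 − 0·8) + (0·(-5) − 8·1) + (8·8 − 5·(-5))| = 86, so the area is 43.
Along each edge there are gcd(|Δx|,|Δy|)+1 lattice points, so counting each shared vertex once the boundary has gcd(5,7) + gcd(8,6) + gcd(3,13) = 1+2+1 = 4.
Pick's theorem gives I = A − B/2 + 1 = 43 − 4/2 + 1 = 42.

42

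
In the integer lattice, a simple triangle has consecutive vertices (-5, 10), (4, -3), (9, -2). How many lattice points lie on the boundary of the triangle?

4

Along each edge there are gcd(|Δx|,|Δy|)+1 lattice points, so counting each shared vertex once the boundary has gcd(9,13) + gcd(5,1) + gcd(14,12) = 1+1+2 = 4.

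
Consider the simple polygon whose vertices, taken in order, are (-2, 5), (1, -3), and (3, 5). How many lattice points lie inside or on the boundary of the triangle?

25

The shoelace formula gives twice the area as |((-2)·(-3) − 1·5) + (1·5 − 3·(-3)) + (3·5 − (-2)·5)| = 40, so the area is 20.
The number of boundary lattice points is Σ gcd(|Δx|,|Δy|) = gcd(3,8) + gcd(2,8) + gcd(5,0) = 1+2+5 = 8.
Pick's theorem gives I = A − B/2 + 1 = 20 − 8/2 + 1 = 17, so the closed region contains I + B = 17 + 8 = 25 lattice points.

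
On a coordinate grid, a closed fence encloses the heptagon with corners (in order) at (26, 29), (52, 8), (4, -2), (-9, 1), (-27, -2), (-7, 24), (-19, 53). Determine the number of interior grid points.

1950

The shoelace formula gives twice the area as |[26·8 − 52·29] + [52·(-2) − 4·8] + [4·1 − (-9)·(-2)] + [(-9)·(-2) − (-27)·1] + [(-27)·24 − (-7)·(-2)] + [(-7)·53 − (-19)·24] + [(-19)·29 − 26·53]| = 3911, so the area is 3911/2.
The number of boundary lattice points is Σ gcd(|Δx|,|Δy|) = gcd(26,21) + gcd(48,10) + gcd(13,3) + gcd(18,3) + gcd(20,26) + gcd(12,29) + gcd(45,24) = 1+2+1+3+2+1+3 = 13.
By Pick's theorem A = I + B/2 − 1, so I = 3911/2 − 13/2 + 1 = 1950.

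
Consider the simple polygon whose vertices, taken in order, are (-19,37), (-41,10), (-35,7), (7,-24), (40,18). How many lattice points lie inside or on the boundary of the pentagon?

By the shoelace formula, twice the signed area is |((-19)·10 − (-41)·37) + ((-41)·7 − (-35)·10) + ((-35)·(-24) − 7·7) + (7·18 − 40·(-24)) + (40·37 − (-19)·18)| = 5089, so the area is 2544.5.
Along each edge there are gcd(|Δx|,|Δy|)+1 lattice points, so counting each shared vertex once the boundary has gcd(22,27) + gcd(6,3) + gcd(42,31) + gcd(33,42) + gcd(59,19) = 1+3+1+3+1 = 9.
Pick's theorem gives I = A − B/2 + 1 = 2544.5 − 9/2 + 1 = 2541, so the closed region contains I + B = 2541 + 9 = 2550 lattice points.

2550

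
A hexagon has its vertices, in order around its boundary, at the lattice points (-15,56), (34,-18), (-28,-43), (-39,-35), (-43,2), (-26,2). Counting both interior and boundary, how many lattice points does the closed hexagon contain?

The shoelace formula gives twice the area as |[(-15)·(-18) − 34·56] + [34·(-43) − (-28)·(-18)] + [(-28)·(-35) − (-39)·(-43)] + [(-39)·2 − (-43)·(-35)] + [(-43)·2 − (-26)·2] + [(-26)·56 − (-15)·2]| = 7340, so the area is 3670.
Along each edge there are gcd(|Δx|,|Δy|)+1 lattice points, so counting each shared vertex once the boundary has gcd(49,74) + gcd(62,25) + gcd(11,8) + gcd(4,37) + gcd(17,0) + gcd(11,54) = 1+1+1+1+17+1 = 22.
Pick's theorem gives I = A − B/2 + 1 = 3670 − 22/2 + 1 = 3660, so the closed region contains I + B = 3660 + 22 = 3682 lattice points.

3682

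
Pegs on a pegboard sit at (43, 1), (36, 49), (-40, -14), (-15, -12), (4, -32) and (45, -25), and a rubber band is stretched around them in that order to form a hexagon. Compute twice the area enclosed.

By the shoelace formula, twice the signed area is |[43·49 − 36·1] + [36·(-14) − (-40)·49] + [(-40)·(-12) − (-15)·(-14)] + [(-15)·(-32) − 4·(-12)] + [4·(-25) − 45·(-32)] + [45·1 − 43·(-25)]| = 6785, so the area is 3392.5.

6785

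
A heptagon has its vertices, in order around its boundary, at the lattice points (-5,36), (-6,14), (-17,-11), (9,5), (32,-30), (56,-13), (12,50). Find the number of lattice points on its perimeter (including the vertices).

Summing gcd(|Δx|,|Δy|) over the edges gives the boundary count: gcd(1,22) + gcd(11,25) + gcd(26,16) + gcd(23,35) + gcd(24,17) + gcd(44,63) + gcd(17,14) = 1+1+2+1+1+1+1 = 8.

8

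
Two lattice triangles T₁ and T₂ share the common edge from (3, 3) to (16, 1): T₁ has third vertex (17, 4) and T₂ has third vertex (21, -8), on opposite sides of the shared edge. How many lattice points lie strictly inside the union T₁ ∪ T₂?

The union is the simple quadrilateral with vertices (3, 3), (17, 4), (16, 1), (21, -8) in order.
Using the shoelace formula, 2A = |[3·4 − 17·3] + [17·1 − 16·4] + [16·(-8) − 21·1] + [21·3 − 3·(-8)]| = 148, so the area is 74.
Summing gcd(|Δx|,|Δy|) over the edges gives the boundary count: gcd(14,1) + gcd(1,3) + gcd(5,9) + gcd(18,11) = 1+1+1+1 = 4.
By Pick's theorem I = A − B/2 + 1 = 74 − 4/2 + 1 = 73.

73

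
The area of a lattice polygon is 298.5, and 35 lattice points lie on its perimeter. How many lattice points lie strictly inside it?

Pick's theorem A = I + B/2 − 1 rearranges to I = A − B/2 + 1 = 298.5 − 35/2 + 1 = 282.

282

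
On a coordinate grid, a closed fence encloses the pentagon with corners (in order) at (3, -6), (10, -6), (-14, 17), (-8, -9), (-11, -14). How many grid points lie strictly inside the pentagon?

250

By the shoelace formula, twice the signed area is |[3·(-6) − 10·(-6)] + [10·17 − (-14)·(-6)] + [(-14)·(-9) − (-8)·17] + [(-8)·(-14) − (-11)·(-9)] + [(-11)·(-6) − 3·(-14)]| = 511, so the area is 511/2.
Along each edge there are gcd(|Δx|,|Δy|)+1 lattice points, so counting each shared vertex once the boundary has gcd(7,0) + gcd(24,23) + gcd(6,26) + gcd(3,5) + gcd(14,8) = 7+1+2+1+2 = 13.
Pick's theorem gives I = A − B/2 + 1 = 511/2 − 13/2 + 1 = 250.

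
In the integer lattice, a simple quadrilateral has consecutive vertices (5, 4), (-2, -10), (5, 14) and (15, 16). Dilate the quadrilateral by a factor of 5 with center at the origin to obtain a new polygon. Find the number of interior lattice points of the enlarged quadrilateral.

Using the shoelace formula, 2A = |(5·(-10) − (-2)·4) + ((-2)·14 − 5·(-10)) + (5·16 − 15·14) + (15·4 − 5·16)| = 170, so the area is 85.
Summing gcd(|Δx|,|Δy|) over the edges gives the boundary count: gcd(7,14) + gcd(7,24) + gcd(10,2) + gcd(10,12) = 7+1+2+2 = 12.
Scaling by 5 multiplies the area by 5² = 25 (so the new area is 2125) and multiplies the boundary lattice-point count by 5, giving 60.
By Pick's theorem, the interior count of the dilated polygon is 2125 − 60/2 + 1 = 2096.

2096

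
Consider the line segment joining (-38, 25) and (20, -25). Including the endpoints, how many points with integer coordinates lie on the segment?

The number of lattice points on a segment between lattice points is gcd(|Δx|,|Δy|) + 1 = gcd(58,50) + 1 = 2 + 1 = 3.

3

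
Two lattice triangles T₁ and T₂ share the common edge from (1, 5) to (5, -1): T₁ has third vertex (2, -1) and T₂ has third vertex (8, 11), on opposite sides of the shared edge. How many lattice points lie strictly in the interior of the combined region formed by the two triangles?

The union is the simple quadrilateral with vertices (1, 5), (2, -1), (5, -1), (8, 11) in order.
By the shoelace formula, twice the signed area is |(1·(-1) − 2·5) + (2·(-1) − 5·(-1)) + (5·11 − 8·(-1)) + (8·5 − 1·11)| = 84, so the area is 42.
The number of boundary lattice points is Σ gcd(|Δx|,|Δy|) = gcd(1,6) + gcd(3,0) + gcd(3,12) + gcd(7,6) = 1+3+3+1 = 8.
By Pick's theorem I = A − B/2 + 1 = 42 − 8/2 + 1 = 39.

39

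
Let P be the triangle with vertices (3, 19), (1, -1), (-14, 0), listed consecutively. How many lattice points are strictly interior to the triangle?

150

By the shoelace formula, twice the signed area is |(3·(-1) − 1·19) + (1·0 − (-14)·(-1)) + ((-14)·19 − 3·0)| = 302, so the area is 151.
Along each edge there are gcd(|Δx|,|Δy|)+1 lattice points, so counting each shared vertex once the boundary has gcd(2,20) + gcd(15,1) + gcd(17,19) = 2+1+1 = 4.
Pick's theorem gives I = A − B/2 + 1 = 151 − 4/2 + 1 = 150.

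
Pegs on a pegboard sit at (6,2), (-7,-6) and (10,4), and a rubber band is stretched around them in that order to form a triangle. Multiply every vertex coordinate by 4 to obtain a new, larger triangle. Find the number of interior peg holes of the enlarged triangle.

41

By the shoelace formula, twice the signed area is |(6·(-6) − (-7)·2) + ((-7)·4 − 10·(-6)) + (10·2 − 6·4)| = 6, so the area is 3.
The number of boundary lattice points is Σ gcd(|Δx|,|Δy|) = gcd(13,8) + gcd(17,10) + gcd(4,2) = 1+1+2 = 4.
Scaling by 4 multiplies the area by 4² = 16 (so the new area is 48) and multiplies the boundary lattice-point count by 4, giving 16.
By Pick's theorem, the interior count of the dilated polygon is 48 − 16/2 + 1 = 41.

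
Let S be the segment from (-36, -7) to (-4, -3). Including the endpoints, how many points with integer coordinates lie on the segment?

The number of lattice points on a segment between lattice points is gcd(|Δx|,|Δy|) + 1 = gcd(32,4) + 1 = 4 + 1 = 5.

5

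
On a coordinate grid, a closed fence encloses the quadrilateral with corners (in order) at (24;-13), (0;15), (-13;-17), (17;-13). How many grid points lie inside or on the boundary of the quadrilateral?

560

By the shoelace formula, twice the signed area is |[24·15 − 0·(-13)] + [0·(-17) − (-13)·15] + [(-13)·(-13) − 17·(-17)] + [17·(-13) − 24·(-13)]| = 1104, so the area is 552.
The number of boundary lattice points is Σ gcd(|Δx|,|Δy|) = gcd(24,28) + gcd(13,32) + gcd(30,4) + gcd(7,0) = 4+1+2+7 = 14.
Pick's theorem gives I = A − B/2 + 1 = 552 − 14/2 + 1 = 546, so the closed region contains I + B = 546 + 14 = 560 lattice points.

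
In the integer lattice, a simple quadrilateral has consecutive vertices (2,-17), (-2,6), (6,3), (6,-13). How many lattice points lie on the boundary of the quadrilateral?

22

Along each edge there are gcd(|Δx|,|Δy|)+1 lattice points, so counting each shared vertex once the boundary has gcd(4,23) + gcd(8,3) + gcd(0,16) + gcd(4,4) = 1+1+16+4 = 22.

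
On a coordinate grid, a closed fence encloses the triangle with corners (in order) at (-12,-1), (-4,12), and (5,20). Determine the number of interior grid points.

26

The shoelace formula gives twice the area as |((-12)·12 − (-4)·(-1)) + ((-4)·20 − 5·12) + (5·(-1) − (-12)·20)| = 53, so the area is 26.5.
The number of boundary lattice points is Σ gcd(|Δx|,|Δy|) = gcd(8,13) + gcd(9,8) + gcd(17,21) = 1+1+1 = 3.
By Pick's theorem A = I + B/2 − 1, so I = 26.5 − 3/2 + 1 = 26.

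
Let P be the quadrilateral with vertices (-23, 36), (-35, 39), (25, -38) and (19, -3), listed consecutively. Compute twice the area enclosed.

1980

Using the shoelace formula, 2A = |((-23)·39 − (-35)·36) + ((-35)·(-38) − 25·39) + (25·(-3) − 19·(-38)) + (19·36 − (-23)·(-3))| = 1980, so the area is 990.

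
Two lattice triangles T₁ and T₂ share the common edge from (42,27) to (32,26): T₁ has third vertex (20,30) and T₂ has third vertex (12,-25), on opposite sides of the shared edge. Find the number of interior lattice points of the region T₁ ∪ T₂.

The union is the simple quadrilateral with vertices (42,27), (20,30), (32,26), (12,-25) in order.
Using the shoelace formula, 2A = |[42·30 − 20·27] + [20·26 − 32·30] + [32·(-25) − 12·26] + [12·27 − 42·(-25)]| = 542, so the area is 271.
Along each edge there are gcd(|Δx|,|Δy|)+1 lattice points, so counting each shared vertex once the boundary has gcd(22,3) + gcd(12,4) + gcd(20,51) + gcd(30,52) = 1+4+1+2 = 8.
By Pick's theorem I = A − B/2 + 1 = 271 − 8/2 + 1 = 268.

268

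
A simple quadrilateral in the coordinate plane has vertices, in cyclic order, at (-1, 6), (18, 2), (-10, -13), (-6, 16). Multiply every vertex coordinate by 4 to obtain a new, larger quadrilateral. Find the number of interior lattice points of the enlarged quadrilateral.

By the shoelace formula, twice the signed area is |[(-1)·2 − 18·6] + [18·(-13) − (-10)·2] + [(-10)·16 − (-6)·(-13)] + [(-6)·6 − (-1)·16]| = 582, so the area is 291.
Summing gcd(|Δx|,|Δy|) over the edges gives the boundary count: gcd(19,4) + gcd(28,15) + gcd(4,29) + gcd(5,10) = 1+1+1+5 = 8.
Scaling by 4 multiplies the area by 4² = 16 (so the new area is 4656) and multiplies the boundary lattice-point count by 4, giving 32.
By Pick's theorem, the interior count of the dilated polygon is 4656 − 32/2 + 1 = 4641.

4641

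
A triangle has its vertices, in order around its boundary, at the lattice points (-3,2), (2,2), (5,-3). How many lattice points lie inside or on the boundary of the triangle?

17

The shoelace formula gives twice the area as |[(-3)·2 − 2·2] + [2·(-3) − 5·2] + [5·2 − (-3)·(-3)]| = 25, so the area is 25/2.
Summing gcd(|Δx|,|Δy|) over the edges gives the boundary count: gcd(5,0) + gcd(3,5) + gcd(8,5) = 5+1+1 = 7.
Pick's theorem gives I = A − B/2 + 1 = 25/2 − 7/2 + 1 = 10, so the closed region contains I + B = 10 + 7 = 17 lattice points.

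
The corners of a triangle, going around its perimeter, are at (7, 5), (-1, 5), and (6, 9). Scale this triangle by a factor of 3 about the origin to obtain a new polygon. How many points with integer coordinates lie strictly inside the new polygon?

By the shoelace formula, twice the signed area is |(7·5 − (-1)·5) + ((-1)·9 − 6·5) + (6·5 − 7·9)| = 32, so the area is 16.
The number of boundary lattice points is Σ gcd(|Δx|,|Δy|) = gcd(8,0) + gcd(7,4) + gcd(1,4) = 8+1+1 = 10.
Scaling by 3 multiplies the area by 3² = 9 (so the new area is 144) and multiplies the boundary lattice-point count by 3, giving 30.
By Pick's theorem, the interior count of the dilated polygon is 144 − 30/2 + 1 = 130.

130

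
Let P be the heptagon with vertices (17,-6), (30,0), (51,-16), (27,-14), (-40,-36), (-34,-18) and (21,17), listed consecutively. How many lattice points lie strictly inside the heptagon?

1609

The shoelace formula gives twice the area as |(17·0 − 30·(-6)) + (30·(-16) − 51·0) + (51·(-14) − 27·(-16)) + (27·(-36) − (-40)·(-14)) + ((-40)·(-18) − (-34)·(-36)) + ((-34)·17 − 21·(-18)) + (21·(-6) − 17·17)| = 3233, so the area is 1616.5.
Along each edge there are gcd(|Δx|,|Δy|)+1 lattice points, so counting each shared vertex once the boundary has gcd(13,6) + gcd(21,16) + gcd(24,2) + gcd(67,22) + gcd(6,18) + gcd(55,35) + gcd(4,23) = 1+1+2+1+6+5+1 = 17.
Pick's theorem gives I = A − B/2 + 1 = 1616.5 − 17/2 + 1 = 1609.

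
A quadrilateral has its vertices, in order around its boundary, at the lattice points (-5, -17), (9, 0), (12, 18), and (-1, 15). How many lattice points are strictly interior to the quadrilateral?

299

Using the shoelace formula, 2A = |[(-5)·0 − 9·(-17)] + [9·18 − 12·0] + [12·15 − (-1)·18] + [(-1)·(-17) − (-5)·15]| = 605, so the area is 302.5.
The number of boundary lattice points is Σ gcd(|Δx|,|Δy|) = gcd(14,17) + gcd(3,18) + gcd(13,3) + gcd(4,32) = 1+3+1+4 = 9.
Pick's theorem gives I = A − B/2 + 1 = 302.5 − 9/2 + 1 = 299.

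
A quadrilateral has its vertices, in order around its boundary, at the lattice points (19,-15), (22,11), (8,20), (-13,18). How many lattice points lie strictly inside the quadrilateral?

By the shoelace formula, twice the signed area is |[19·11 − 22·(-15)] + [22·20 − 8·11] + [8·18 − (-13)·20] + [(-13)·(-15) − 19·18]| = 1148, so the area is 574.
The number of boundary lattice points is Σ gcd(|Δx|,|Δy|) = gcd(3,26) + gcd(14,9) + gcd(21,2) + gcd(32,33) = 1+1+1+1 = 4.
Pick's theorem gives I = A − B/2 + 1 = 574 − 4/2 + 1 = 573.

573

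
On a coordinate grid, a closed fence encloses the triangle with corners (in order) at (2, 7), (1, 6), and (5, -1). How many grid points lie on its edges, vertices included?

Summing gcd(|Δx|,|Δy|) over the edges gives the boundary count: gcd(1,1) + gcd(4,7) + gcd(3,8) = 1+1+1 = 3.

3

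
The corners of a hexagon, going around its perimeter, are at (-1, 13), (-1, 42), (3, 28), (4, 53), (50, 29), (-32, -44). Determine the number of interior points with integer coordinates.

Using the shoelace formula, 2A = |((-1)·42 − (-1)·13) + ((-1)·28 − 3·42) + (3·53 − 4·28) + (4·29 − 50·53) + (50·(-44) − (-32)·29) + ((-32)·13 − (-1)·(-44))| = 4402, so the area is 2201.
The number of boundary lattice points is Σ gcd(|Δx|,|Δy|) = gcd(0,29) + gcd(4,14) + gcd(1,25) + gcd(46,24) + gcd(82,73) + gcd(31,57) = 29+2+1+2+1+1 = 36.
Pick's theorem gives I = A − B/2 + 1 = 2201 − 36/2 + 1 = 2184.

2184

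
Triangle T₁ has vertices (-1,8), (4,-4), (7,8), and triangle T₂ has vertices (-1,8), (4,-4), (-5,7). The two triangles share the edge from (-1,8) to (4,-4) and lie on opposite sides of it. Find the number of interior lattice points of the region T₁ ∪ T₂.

The union is the simple quadrilateral with vertices (-1,8), (7,8), (4,-4), (-5,7) in order.
Using the shoelace formula, 2A = |[(-1)·8 − 7·8] + [7·(-4) − 4·8] + [4·7 − (-5)·(-4)] + [(-5)·8 − (-1)·7]| = 149, so the area is 74.5.
Summing gcd(|Δx|,|Δy|) over the edges gives the boundary count: gcd(8,0) + gcd(3,12) + gcd(9,11) + gcd(4,1) = 8+3+1+1 = 13.
By Pick's theorem I = A − B/2 + 1 = 74.5 − 13/2 + 1 = 69.

69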